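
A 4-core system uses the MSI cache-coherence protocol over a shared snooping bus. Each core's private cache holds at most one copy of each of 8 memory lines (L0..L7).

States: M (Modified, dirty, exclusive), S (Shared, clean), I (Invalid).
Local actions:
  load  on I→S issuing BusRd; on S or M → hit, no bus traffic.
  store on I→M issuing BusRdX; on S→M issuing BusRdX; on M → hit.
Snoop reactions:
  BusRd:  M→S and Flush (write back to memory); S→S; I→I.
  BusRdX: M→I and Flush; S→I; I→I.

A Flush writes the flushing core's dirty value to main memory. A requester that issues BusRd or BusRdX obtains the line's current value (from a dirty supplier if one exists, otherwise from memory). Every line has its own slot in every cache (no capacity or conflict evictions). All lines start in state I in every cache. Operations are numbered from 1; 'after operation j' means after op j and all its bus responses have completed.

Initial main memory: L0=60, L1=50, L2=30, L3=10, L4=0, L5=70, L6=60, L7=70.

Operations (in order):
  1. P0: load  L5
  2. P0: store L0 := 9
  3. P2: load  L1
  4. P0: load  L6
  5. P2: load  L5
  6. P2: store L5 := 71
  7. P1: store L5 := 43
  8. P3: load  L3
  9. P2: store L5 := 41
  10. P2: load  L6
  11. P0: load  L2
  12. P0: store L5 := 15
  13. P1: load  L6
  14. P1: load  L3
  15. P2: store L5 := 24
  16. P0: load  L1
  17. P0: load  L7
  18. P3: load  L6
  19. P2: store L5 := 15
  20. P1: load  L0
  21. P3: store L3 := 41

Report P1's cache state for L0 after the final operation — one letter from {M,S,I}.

state = S

1. P0: load  L5  bus=[BusRd]  L5: P0=S P1=I P2=I P3=I  mem[L5]=70
2. P0: store L0 := 9  bus=[BusRdX]  L0: P0=M P1=I P2=I P3=I  mem[L0]=60
3. P2: load  L1  bus=[BusRd]  L1: P0=I P1=I P2=S P3=I  mem[L1]=50
4. P0: load  L6  bus=[BusRd]  L6: P0=S P1=I P2=I P3=I  mem[L6]=60
5. P2: load  L5  bus=[BusRd]  L5: P0=S P1=I P2=S P3=I  mem[L5]=70
6. P2: store L5 := 71  bus=[BusRdX]  L5: P0=I P1=I P2=M P3=I  mem[L5]=70
7. P1: store L5 := 43  bus=[BusRdX,Flush]  L5: P0=I P1=M P2=I P3=I  mem[L5]=71
8. P3: load  L3  bus=[BusRd]  L3: P0=I P1=I P2=I P3=S  mem[L3]=10
9. P2: store L5 := 41  bus=[BusRdX,Flush]  L5: P0=I P1=I P2=M P3=I  mem[L5]=43
10. P2: load  L6  bus=[BusRd]  L6: P0=S P1=I P2=S P3=I  mem[L6]=60
11. P0: load  L2  bus=[BusRd]  L2: P0=S P1=I P2=I P3=I  mem[L2]=30
12. P0: store L5 := 15  bus=[BusRdX,Flush]  L5: P0=M P1=I P2=I P3=I  mem[L5]=41
13. P1: load  L6  bus=[BusRd]  L6: P0=S P1=S P2=S P3=I  mem[L6]=60
14. P1: load  L3  bus=[BusRd]  L3: P0=I P1=S P2=I P3=S  mem[L3]=10
15. P2: store L5 := 24  bus=[BusRdX,Flush]  L5: P0=I P1=I P2=M P3=I  mem[L5]=15
16. P0: load  L1  bus=[BusRd]  L1: P0=S P1=I P2=S P3=I  mem[L1]=50
17. P0: load  L7  bus=[BusRd]  L7: P0=S P1=I P2=I P3=I  mem[L7]=70
18. P3: load  L6  bus=[BusRd]  L6: P0=S P1=S P2=S P3=S  mem[L6]=60
19. P2: store L5 := 15  bus=[-]  L5: P0=I P1=I P2=M P3=I  mem[L5]=15
20. P1: load  L0  bus=[BusRd,Flush]  L0: P0=S P1=S P2=I P3=I  mem[L0]=9
21. P3: store L3 := 41  bus=[BusRdX]  L3: P0=I P1=I P2=I P3=M  mem[L3]=10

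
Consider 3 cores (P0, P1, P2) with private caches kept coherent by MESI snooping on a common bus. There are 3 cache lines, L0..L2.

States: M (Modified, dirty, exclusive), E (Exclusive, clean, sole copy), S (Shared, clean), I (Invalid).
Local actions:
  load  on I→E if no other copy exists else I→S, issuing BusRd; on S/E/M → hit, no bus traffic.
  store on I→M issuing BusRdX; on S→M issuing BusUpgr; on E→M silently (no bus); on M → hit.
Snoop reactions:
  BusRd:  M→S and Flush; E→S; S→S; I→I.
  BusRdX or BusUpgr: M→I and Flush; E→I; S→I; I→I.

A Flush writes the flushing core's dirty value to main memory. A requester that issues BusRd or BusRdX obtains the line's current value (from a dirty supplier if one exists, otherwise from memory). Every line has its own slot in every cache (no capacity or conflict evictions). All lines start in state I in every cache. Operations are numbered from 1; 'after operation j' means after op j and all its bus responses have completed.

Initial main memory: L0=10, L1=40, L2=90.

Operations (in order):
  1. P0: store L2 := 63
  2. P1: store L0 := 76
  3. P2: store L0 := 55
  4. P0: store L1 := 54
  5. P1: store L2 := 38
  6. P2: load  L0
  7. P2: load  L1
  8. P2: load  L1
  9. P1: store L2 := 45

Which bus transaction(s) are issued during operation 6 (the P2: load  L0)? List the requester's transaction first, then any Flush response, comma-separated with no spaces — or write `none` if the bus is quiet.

bus = none

  op1 P0: store L2 := 63 → M/I/I on L2; bus BusRdX; mem=90
  op2 P1: store L0 := 76 → I/M/I on L0; bus BusRdX; mem=10
  op3 P2: store L0 := 55 → I/I/M on L0; bus BusRdX Flush; mem=76
  op4 P0: store L1 := 54 → M/I/I on L1; bus BusRdX; mem=40
  op5 P1: store L2 := 38 → I/M/I on L2; bus BusRdX Flush; mem=63
  op6 P2: load  L0 → I/I/M on L0; bus (none); mem=76
  op7 P2: load  L1 → S/I/S on L1; bus BusRd Flush; mem=54
  op8 P2: load  L1 → S/I/S on L1; bus (none); mem=54
  op9 P1: store L2 := 45 → I/M/I on L2; bus (none); mem=63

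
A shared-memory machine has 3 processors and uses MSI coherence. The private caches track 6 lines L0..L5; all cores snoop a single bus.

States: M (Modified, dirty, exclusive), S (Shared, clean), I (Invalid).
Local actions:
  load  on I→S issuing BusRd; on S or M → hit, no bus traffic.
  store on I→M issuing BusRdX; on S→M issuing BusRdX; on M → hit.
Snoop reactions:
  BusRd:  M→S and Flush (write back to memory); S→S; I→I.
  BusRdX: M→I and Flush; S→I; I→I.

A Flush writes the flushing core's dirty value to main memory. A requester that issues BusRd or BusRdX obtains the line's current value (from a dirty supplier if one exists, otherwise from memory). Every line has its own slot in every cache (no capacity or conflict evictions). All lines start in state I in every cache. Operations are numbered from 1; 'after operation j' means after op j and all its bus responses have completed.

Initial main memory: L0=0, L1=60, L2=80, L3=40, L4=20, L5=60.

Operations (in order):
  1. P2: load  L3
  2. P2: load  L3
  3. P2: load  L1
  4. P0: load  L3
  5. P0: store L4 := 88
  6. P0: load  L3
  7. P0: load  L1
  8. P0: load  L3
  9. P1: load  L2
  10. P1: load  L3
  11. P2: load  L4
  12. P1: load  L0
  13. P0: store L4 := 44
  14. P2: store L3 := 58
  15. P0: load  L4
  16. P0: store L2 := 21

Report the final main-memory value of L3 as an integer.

memory[L3] = 40

step 1: P2: load  L3  ⟶  IIS  (L3)  txn=BusRd  M[L3]=40
step 2: P2: load  L3  ⟶  IIS  (L3)  txn=∅  M[L3]=40
step 3: P2: load  L1  ⟶  IIS  (L1)  txn=BusRd  M[L1]=60
step 4: P0: load  L3  ⟶  SIS  (L3)  txn=BusRd  M[L3]=40
step 5: P0: store L4 := 88  ⟶  MII  (L4)  txn=BusRdX  M[L4]=20
step 6: P0: load  L3  ⟶  SIS  (L3)  txn=∅  M[L3]=40
step 7: P0: load  L1  ⟶  SIS  (L1)  txn=BusRd  M[L1]=60
step 8: P0: load  L3  ⟶  SIS  (L3)  txn=∅  M[L3]=40
step 9: P1: load  L2  ⟶  ISI  (L2)  txn=BusRd  M[L2]=80
step 10: P1: load  L3  ⟶  SSS  (L3)  txn=BusRd  M[L3]=40
step 11: P2: load  L4  ⟶  SIS  (L4)  txn=BusRd+Flush  M[L4]=88
step 12: P1: load  L0  ⟶  ISI  (L0)  txn=BusRd  M[L0]=0
step 13: P0: store L4 := 44  ⟶  MII  (L4)  txn=BusRdX  M[L4]=88
step 14: P2: store L3 := 58  ⟶  IIM  (L3)  txn=BusRdX  M[L3]=40
step 15: P0: load  L4  ⟶  MII  (L4)  txn=∅  M[L4]=88
step 16: P0: store L2 := 21  ⟶  MII  (L2)  txn=BusRdX  M[L2]=80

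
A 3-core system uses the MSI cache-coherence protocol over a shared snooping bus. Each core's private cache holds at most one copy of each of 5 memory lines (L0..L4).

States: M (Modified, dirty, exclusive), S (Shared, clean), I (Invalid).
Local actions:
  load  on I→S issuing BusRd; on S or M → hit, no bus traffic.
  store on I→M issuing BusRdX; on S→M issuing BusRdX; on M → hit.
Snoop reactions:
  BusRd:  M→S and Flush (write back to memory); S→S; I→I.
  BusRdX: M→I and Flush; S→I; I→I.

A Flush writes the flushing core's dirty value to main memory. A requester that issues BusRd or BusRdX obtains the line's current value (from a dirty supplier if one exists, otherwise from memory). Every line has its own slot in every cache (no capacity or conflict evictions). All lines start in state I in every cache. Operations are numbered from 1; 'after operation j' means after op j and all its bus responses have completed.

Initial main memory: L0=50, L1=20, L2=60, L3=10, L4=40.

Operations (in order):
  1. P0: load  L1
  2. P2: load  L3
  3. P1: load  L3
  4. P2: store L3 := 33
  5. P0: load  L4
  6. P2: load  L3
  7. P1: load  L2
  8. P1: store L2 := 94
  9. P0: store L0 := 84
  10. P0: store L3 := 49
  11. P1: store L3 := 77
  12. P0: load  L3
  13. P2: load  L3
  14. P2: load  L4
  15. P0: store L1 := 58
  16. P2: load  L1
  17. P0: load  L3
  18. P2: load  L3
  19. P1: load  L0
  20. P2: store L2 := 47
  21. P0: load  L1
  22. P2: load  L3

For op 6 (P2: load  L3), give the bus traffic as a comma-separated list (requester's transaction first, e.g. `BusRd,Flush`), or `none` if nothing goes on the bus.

  op1 P0: load  L1 → S/I/I on L1; bus BusRd; mem=20
  op2 P2: load  L3 → I/I/S on L3; bus BusRd; mem=10
  op3 P1: load  L3 → I/S/S on L3; bus BusRd; mem=10
  op4 P2: store L3 := 33 → I/I/M on L3; bus BusRdX; mem=10
  op5 P0: load  L4 → S/I/I on L4; bus BusRd; mem=40
  op6 P2: load  L3 → I/I/M on L3; bus (none); mem=10
  op7 P1: load  L2 → I/S/I on L2; bus BusRd; mem=60
  op8 P1: store L2 := 94 → I/M/I on L2; bus BusRdX; mem=60
  op9 P0: store L0 := 84 → M/I/I on L0; bus BusRdX; mem=50
  op10 P0: store L3 := 49 → M/I/I on L3; bus BusRdX Flush; mem=33
  op11 P1: store L3 := 77 → I/M/I on L3; bus BusRdX Flush; mem=49
  op12 P0: load  L3 → S/S/I on L3; bus BusRd Flush; mem=77
  op13 P2: load  L3 → S/S/S on L3; bus BusRd; mem=77
  op14 P2: load  L4 → S/I/S on L4; bus BusRd; mem=40
  op15 P0: store L1 := 58 → M/I/I on L1; bus BusRdX; mem=20
  op16 P2: load  L1 → S/I/S on L1; bus BusRd Flush; mem=58
  op17 P0: load  L3 → S/S/S on L3; bus (none); mem=77
  op18 P2: load  L3 → S/S/S on L3; bus (none); mem=77
  op19 P1: load  L0 → S/S/I on L0; bus BusRd Flush; mem=84
  op20 P2: store L2 := 47 → I/I/M on L2; bus BusRdX Flush; mem=94
  op21 P0: load  L1 → S/I/S on L1; bus (none); mem=58
  op22 P2: load  L3 → S/S/S on L3; bus (none); mem=77

bus = none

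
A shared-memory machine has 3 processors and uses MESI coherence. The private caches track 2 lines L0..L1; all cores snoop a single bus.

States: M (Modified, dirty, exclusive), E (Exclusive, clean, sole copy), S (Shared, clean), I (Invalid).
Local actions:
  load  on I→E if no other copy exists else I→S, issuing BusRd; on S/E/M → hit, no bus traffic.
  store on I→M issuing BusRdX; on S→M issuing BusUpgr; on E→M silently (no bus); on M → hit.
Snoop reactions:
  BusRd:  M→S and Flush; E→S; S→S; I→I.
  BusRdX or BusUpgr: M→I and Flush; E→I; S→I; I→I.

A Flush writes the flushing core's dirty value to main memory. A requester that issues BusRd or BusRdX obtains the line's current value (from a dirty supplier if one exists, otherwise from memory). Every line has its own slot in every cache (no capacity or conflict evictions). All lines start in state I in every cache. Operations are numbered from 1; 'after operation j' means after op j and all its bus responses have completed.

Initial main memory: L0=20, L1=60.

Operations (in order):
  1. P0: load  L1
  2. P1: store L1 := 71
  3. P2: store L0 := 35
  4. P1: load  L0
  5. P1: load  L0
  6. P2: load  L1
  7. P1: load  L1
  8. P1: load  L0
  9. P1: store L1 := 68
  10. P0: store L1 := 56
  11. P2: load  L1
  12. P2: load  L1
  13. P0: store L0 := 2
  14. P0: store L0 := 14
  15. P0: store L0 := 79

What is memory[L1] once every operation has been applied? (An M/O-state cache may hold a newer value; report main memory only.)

memory[L1] = 56

step 1: P0: load  L1  ⟶  EII  (L1)  txn=BusRd  M[L1]=60
step 2: P1: store L1 := 71  ⟶  IMI  (L1)  txn=BusRdX  M[L1]=60
step 3: P2: store L0 := 35  ⟶  IIM  (L0)  txn=BusRdX  M[L0]=20
step 4: P1: load  L0  ⟶  ISS  (L0)  txn=BusRd+Flush  M[L0]=35
step 5: P1: load  L0  ⟶  ISS  (L0)  txn=∅  M[L0]=35
step 6: P2: load  L1  ⟶  ISS  (L1)  txn=BusRd+Flush  M[L1]=71
step 7: P1: load  L1  ⟶  ISS  (L1)  txn=∅  M[L1]=71
step 8: P1: load  L0  ⟶  ISS  (L0)  txn=∅  M[L0]=35
step 9: P1: store L1 := 68  ⟶  IMI  (L1)  txn=BusUpgr  M[L1]=71
step 10: P0: store L1 := 56  ⟶  MII  (L1)  txn=BusRdX+Flush  M[L1]=68
step 11: P2: load  L1  ⟶  SIS  (L1)  txn=BusRd+Flush  M[L1]=56
step 12: P2: load  L1  ⟶  SIS  (L1)  txn=∅  M[L1]=56
step 13: P0: store L0 := 2  ⟶  MII  (L0)  txn=BusRdX  M[L0]=35
step 14: P0: store L0 := 14  ⟶  MII  (L0)  txn=∅  M[L0]=35
step 15: P0: store L0 := 79  ⟶  MII  (L0)  txn=∅  M[L0]=35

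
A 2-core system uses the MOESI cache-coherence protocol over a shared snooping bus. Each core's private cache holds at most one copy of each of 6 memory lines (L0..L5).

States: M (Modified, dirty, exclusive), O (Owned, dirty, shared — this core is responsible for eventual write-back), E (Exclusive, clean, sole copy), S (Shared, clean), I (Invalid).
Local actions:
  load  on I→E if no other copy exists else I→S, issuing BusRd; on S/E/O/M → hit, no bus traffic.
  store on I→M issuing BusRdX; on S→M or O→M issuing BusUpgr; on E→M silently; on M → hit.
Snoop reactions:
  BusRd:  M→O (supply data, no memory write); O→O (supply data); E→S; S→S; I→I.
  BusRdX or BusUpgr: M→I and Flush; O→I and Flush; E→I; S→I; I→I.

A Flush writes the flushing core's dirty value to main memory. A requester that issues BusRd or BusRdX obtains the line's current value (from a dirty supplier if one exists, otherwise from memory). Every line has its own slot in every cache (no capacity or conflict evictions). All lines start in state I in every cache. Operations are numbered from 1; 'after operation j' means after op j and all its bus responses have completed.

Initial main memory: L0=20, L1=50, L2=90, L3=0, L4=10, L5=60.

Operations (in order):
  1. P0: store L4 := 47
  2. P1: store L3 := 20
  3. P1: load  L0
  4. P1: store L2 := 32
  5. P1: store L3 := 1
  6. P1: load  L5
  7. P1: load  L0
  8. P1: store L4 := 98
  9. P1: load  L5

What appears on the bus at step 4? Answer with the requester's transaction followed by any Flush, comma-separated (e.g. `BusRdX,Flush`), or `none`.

bus = BusRdX

[1] P0: store L4 := 47 | P0:M(47), P1:I | bus: BusRdX
[2] P1: store L3 := 20 | P0:I, P1:M(20) | bus: BusRdX
[3] P1: load  L0 | P0:I, P1:E(20) | bus: BusRd
[4] P1: store L2 := 32 | P0:I, P1:M(32) | bus: BusRdX
[5] P1: store L3 := 1 | P0:I, P1:M(1) | bus: none
[6] P1: load  L5 | P0:I, P1:E(60) | bus: BusRd
[7] P1: load  L0 | P0:I, P1:E(20) | bus: none
[8] P1: store L4 := 98 | P0:I, P1:M(98) | bus: BusRdX,Flush
[9] P1: load  L5 | P0:I, P1:E(60) | bus: none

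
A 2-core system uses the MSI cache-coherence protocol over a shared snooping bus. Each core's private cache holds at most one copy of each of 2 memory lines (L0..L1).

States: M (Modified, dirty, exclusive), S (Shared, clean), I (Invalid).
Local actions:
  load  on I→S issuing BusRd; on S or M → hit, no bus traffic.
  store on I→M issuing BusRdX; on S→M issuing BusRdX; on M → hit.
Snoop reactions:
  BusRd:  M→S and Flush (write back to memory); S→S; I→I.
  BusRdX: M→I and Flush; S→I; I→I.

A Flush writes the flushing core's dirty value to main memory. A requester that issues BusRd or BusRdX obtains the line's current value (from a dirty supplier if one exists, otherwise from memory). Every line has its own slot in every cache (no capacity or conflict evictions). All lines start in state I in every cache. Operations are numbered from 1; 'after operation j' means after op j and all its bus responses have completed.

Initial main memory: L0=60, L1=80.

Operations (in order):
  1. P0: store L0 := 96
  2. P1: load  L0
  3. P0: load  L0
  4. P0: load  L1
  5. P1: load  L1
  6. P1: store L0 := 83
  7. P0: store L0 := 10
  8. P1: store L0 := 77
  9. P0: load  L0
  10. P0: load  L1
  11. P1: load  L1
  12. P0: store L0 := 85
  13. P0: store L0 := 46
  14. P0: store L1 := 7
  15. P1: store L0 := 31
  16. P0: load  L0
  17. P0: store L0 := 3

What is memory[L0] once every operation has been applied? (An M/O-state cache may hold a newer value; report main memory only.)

step 1: P0: store L0 := 96  ⟶  MI  (L0)  txn=BusRdX  M[L0]=60
step 2: P1: load  L0  ⟶  SS  (L0)  txn=BusRd+Flush  M[L0]=96
step 3: P0: load  L0  ⟶  SS  (L0)  txn=∅  M[L0]=96
step 4: P0: load  L1  ⟶  SI  (L1)  txn=BusRd  M[L1]=80
step 5: P1: load  L1  ⟶  SS  (L1)  txn=BusRd  M[L1]=80
step 6: P1: store L0 := 83  ⟶  IM  (L0)  txn=BusRdX  M[L0]=96
step 7: P0: store L0 := 10  ⟶  MI  (L0)  txn=BusRdX+Flush  M[L0]=83
step 8: P1: store L0 := 77  ⟶  IM  (L0)  txn=BusRdX+Flush  M[L0]=10
step 9: P0: load  L0  ⟶  SS  (L0)  txn=BusRd+Flush  M[L0]=77
step 10: P0: load  L1  ⟶  SS  (L1)  txn=∅  M[L1]=80
step 11: P1: load  L1  ⟶  SS  (L1)  txn=∅  M[L1]=80
step 12: P0: store L0 := 85  ⟶  MI  (L0)  txn=BusRdX  M[L0]=77
step 13: P0: store L0 := 46  ⟶  MI  (L0)  txn=∅  M[L0]=77
step 14: P0: store L1 := 7  ⟶  MI  (L1)  txn=BusRdX  M[L1]=80
step 15: P1: store L0 := 31  ⟶  IM  (L0)  txn=BusRdX+Flush  M[L0]=46
step 16: P0: load  L0  ⟶  SS  (L0)  txn=BusRd+Flush  M[L0]=31
step 17: P0: store L0 := 3  ⟶  MI  (L0)  txn=BusRdX  M[L0]=31

memory[L0] = 31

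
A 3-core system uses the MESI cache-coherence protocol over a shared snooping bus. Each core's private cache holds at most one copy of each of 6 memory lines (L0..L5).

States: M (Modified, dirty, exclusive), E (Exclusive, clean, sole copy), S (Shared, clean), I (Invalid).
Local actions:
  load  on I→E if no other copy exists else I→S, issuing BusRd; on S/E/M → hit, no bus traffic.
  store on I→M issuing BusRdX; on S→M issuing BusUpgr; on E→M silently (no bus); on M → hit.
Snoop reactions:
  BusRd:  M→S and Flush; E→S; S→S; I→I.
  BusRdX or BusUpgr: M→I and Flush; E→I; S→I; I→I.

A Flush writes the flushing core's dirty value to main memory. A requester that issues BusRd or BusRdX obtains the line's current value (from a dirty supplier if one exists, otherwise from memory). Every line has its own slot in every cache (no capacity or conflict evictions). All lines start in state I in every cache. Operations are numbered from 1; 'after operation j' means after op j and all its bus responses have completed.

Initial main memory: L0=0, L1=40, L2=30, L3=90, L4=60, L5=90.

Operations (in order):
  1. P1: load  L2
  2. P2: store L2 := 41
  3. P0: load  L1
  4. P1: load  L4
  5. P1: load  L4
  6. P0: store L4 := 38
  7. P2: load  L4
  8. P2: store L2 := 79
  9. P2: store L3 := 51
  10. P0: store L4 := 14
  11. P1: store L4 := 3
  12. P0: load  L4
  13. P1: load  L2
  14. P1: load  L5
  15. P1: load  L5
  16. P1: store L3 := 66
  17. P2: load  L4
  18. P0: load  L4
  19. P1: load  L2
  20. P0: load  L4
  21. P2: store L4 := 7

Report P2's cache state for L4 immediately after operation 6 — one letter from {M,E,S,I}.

1. P1: load  L2  bus=[BusRd]  L2: P0=I P1=E P2=I  mem[L2]=30
2. P2: store L2 := 41  bus=[BusRdX]  L2: P0=I P1=I P2=M  mem[L2]=30
3. P0: load  L1  bus=[BusRd]  L1: P0=E P1=I P2=I  mem[L1]=40
4. P1: load  L4  bus=[BusRd]  L4: P0=I P1=E P2=I  mem[L4]=60
5. P1: load  L4  bus=[-]  L4: P0=I P1=E P2=I  mem[L4]=60
6. P0: store L4 := 38  bus=[BusRdX]  L4: P0=M P1=I P2=I  mem[L4]=60
7. P2: load  L4  bus=[BusRd,Flush]  L4: P0=S P1=I P2=S  mem[L4]=38
8. P2: store L2 := 79  bus=[-]  L2: P0=I P1=I P2=M  mem[L2]=30
9. P2: store L3 := 51  bus=[BusRdX]  L3: P0=I P1=I P2=M  mem[L3]=90
10. P0: store L4 := 14  bus=[BusUpgr]  L4: P0=M P1=I P2=I  mem[L4]=38
11. P1: store L4 := 3  bus=[BusRdX,Flush]  L4: P0=I P1=M P2=I  mem[L4]=14
12. P0: load  L4  bus=[BusRd,Flush]  L4: P0=S P1=S P2=I  mem[L4]=3
13. P1: load  L2  bus=[BusRd,Flush]  L2: P0=I P1=S P2=S  mem[L2]=79
14. P1: load  L5  bus=[BusRd]  L5: P0=I P1=E P2=I  mem[L5]=90
15. P1: load  L5  bus=[-]  L5: P0=I P1=E P2=I  mem[L5]=90
16. P1: store L3 := 66  bus=[BusRdX,Flush]  L3: P0=I P1=M P2=I  mem[L3]=51
17. P2: load  L4  bus=[BusRd]  L4: P0=S P1=S P2=S  mem[L4]=3
18. P0: load  L4  bus=[-]  L4: P0=S P1=S P2=S  mem[L4]=3
19. P1: load  L2  bus=[-]  L2: P0=I P1=S P2=S  mem[L2]=79
20. P0: load  L4  bus=[-]  L4: P0=S P1=S P2=S  mem[L4]=3
21. P2: store L4 := 7  bus=[BusUpgr]  L4: P0=I P1=I P2=M  mem[L4]=3

state = I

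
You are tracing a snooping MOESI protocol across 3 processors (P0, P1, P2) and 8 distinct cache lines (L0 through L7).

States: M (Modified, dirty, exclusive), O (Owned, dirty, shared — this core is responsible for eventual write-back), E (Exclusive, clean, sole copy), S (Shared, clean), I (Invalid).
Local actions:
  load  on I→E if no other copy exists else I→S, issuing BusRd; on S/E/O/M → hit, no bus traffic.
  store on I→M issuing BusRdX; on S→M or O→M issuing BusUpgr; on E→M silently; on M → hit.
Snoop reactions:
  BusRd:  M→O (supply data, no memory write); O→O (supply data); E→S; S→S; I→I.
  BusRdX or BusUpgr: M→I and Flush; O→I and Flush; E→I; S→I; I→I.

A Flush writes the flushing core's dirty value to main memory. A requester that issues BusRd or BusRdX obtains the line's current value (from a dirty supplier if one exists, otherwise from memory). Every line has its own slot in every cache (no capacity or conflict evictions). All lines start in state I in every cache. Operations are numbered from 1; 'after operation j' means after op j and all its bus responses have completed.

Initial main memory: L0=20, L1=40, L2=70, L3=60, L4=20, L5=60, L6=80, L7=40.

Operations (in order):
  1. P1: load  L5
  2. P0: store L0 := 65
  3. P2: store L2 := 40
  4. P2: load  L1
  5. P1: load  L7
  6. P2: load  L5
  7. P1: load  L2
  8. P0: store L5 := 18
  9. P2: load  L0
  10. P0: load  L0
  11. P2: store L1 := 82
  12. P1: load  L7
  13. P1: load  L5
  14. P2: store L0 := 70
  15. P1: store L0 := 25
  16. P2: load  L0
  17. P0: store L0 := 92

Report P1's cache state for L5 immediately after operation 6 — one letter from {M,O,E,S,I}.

state = S

  op1 P1: load  L5 → I/E/I on L5; bus BusRd; mem=60
  op2 P0: store L0 := 65 → M/I/I on L0; bus BusRdX; mem=20
  op3 P2: store L2 := 40 → I/I/M on L2; bus BusRdX; mem=70
  op4 P2: load  L1 → I/I/E on L1; bus BusRd; mem=40
  op5 P1: load  L7 → I/E/I on L7; bus BusRd; mem=40
  op6 P2: load  L5 → I/S/S on L5; bus BusRd; mem=60
  op7 P1: load  L2 → I/S/O on L2; bus BusRd; mem=70
  op8 P0: store L5 := 18 → M/I/I on L5; bus BusRdX; mem=60
  op9 P2: load  L0 → O/I/S on L0; bus BusRd; mem=20
  op10 P0: load  L0 → O/I/S on L0; bus (none); mem=20
  op11 P2: store L1 := 82 → I/I/M on L1; bus (none); mem=40
  op12 P1: load  L7 → I/E/I on L7; bus (none); mem=40
  op13 P1: load  L5 → O/S/I on L5; bus BusRd; mem=60
  op14 P2: store L0 := 70 → I/I/M on L0; bus BusUpgr Flush; mem=65
  op15 P1: store L0 := 25 → I/M/I on L0; bus BusRdX Flush; mem=70
  op16 P2: load  L0 → I/O/S on L0; bus BusRd; mem=70
  op17 P0: store L0 := 92 → M/I/I on L0; bus BusRdX Flush; mem=25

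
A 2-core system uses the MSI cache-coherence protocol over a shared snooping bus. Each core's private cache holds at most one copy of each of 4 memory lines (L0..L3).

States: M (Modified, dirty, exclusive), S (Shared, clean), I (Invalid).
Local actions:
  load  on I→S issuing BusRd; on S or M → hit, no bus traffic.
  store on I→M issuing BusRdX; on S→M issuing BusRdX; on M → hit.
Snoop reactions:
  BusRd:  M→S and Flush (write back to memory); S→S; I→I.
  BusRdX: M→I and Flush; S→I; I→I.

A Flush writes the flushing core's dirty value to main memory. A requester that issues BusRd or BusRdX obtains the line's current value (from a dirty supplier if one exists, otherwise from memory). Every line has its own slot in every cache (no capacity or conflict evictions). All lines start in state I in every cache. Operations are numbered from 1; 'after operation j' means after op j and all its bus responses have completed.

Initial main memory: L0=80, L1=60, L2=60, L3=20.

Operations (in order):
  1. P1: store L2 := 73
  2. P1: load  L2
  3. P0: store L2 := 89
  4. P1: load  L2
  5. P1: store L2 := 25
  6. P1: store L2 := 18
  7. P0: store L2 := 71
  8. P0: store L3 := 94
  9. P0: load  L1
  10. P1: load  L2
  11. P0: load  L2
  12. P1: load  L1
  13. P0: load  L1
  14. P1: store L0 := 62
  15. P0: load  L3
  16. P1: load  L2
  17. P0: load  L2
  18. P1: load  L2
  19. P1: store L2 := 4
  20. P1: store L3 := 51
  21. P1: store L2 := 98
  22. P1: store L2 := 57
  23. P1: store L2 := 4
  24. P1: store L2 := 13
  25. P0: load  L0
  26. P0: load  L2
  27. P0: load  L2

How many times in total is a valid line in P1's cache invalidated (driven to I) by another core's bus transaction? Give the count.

step 1: P1: store L2 := 73  ⟶  IM  (L2)  txn=BusRdX  M[L2]=60
step 2: P1: load  L2  ⟶  IM  (L2)  txn=∅  M[L2]=60
step 3: P0: store L2 := 89  ⟶  MI  (L2)  txn=BusRdX+Flush  M[L2]=73
step 4: P1: load  L2  ⟶  SS  (L2)  txn=BusRd+Flush  M[L2]=89
step 5: P1: store L2 := 25  ⟶  IM  (L2)  txn=BusRdX  M[L2]=89
step 6: P1: store L2 := 18  ⟶  IM  (L2)  txn=∅  M[L2]=89
step 7: P0: store L2 := 71  ⟶  MI  (L2)  txn=BusRdX+Flush  M[L2]=18
step 8: P0: store L3 := 94  ⟶  MI  (L3)  txn=BusRdX  M[L3]=20
step 9: P0: load  L1  ⟶  SI  (L1)  txn=BusRd  M[L1]=60
step 10: P1: load  L2  ⟶  SS  (L2)  txn=BusRd+Flush  M[L2]=71
step 11: P0: load  L2  ⟶  SS  (L2)  txn=∅  M[L2]=71
step 12: P1: load  L1  ⟶  SS  (L1)  txn=BusRd  M[L1]=60
step 13: P0: load  L1  ⟶  SS  (L1)  txn=∅  M[L1]=60
step 14: P1: store L0 := 62  ⟶  IM  (L0)  txn=BusRdX  M[L0]=80
step 15: P0: load  L3  ⟶  MI  (L3)  txn=∅  M[L3]=20
step 16: P1: load  L2  ⟶  SS  (L2)  txn=∅  M[L2]=71
step 17: P0: load  L2  ⟶  SS  (L2)  txn=∅  M[L2]=71
step 18: P1: load  L2  ⟶  SS  (L2)  txn=∅  M[L2]=71
step 19: P1: store L2 := 4  ⟶  IM  (L2)  txn=BusRdX  M[L2]=71
step 20: P1: store L3 := 51  ⟶  IM  (L3)  txn=BusRdX+Flush  M[L3]=94
step 21: P1: store L2 := 98  ⟶  IM  (L2)  txn=∅  M[L2]=71
step 22: P1: store L2 := 57  ⟶  IM  (L2)  txn=∅  M[L2]=71
step 23: P1: store L2 := 4  ⟶  IM  (L2)  txn=∅  M[L2]=71
step 24: P1: store L2 := 13  ⟶  IM  (L2)  txn=∅  M[L2]=71
step 25: P0: load  L0  ⟶  SS  (L0)  txn=BusRd+Flush  M[L0]=62
step 26: P0: load  L2  ⟶  SS  (L2)  txn=BusRd+Flush  M[L2]=13
step 27: P0: load  L2  ⟶  SS  (L2)  txn=∅  M[L2]=13

invalidations = 2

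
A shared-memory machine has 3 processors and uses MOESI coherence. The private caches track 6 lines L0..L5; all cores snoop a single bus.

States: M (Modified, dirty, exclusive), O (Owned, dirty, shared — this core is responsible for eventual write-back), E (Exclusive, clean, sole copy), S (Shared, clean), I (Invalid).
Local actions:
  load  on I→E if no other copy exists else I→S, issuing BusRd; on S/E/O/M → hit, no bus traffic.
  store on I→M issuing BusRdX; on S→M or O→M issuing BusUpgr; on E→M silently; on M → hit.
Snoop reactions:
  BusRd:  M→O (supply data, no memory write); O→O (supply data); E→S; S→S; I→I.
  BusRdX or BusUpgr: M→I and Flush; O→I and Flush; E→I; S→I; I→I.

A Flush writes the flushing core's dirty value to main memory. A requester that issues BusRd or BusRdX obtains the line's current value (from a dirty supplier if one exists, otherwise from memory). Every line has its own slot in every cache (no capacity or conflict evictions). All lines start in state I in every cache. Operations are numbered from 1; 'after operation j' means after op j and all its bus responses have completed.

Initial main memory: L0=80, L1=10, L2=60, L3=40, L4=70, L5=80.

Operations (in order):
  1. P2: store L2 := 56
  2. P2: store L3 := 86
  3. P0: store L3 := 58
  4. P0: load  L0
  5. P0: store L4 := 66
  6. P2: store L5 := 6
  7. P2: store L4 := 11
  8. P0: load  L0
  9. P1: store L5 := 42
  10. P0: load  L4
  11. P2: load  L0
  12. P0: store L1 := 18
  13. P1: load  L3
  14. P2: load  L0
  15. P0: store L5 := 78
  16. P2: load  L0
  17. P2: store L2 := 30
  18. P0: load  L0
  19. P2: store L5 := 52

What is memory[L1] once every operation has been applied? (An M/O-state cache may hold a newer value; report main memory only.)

[1] P2: store L2 := 56 | P0:I, P1:I, P2:M(56) | bus: BusRdX
[2] P2: store L3 := 86 | P0:I, P1:I, P2:M(86) | bus: BusRdX
[3] P0: store L3 := 58 | P0:M(58), P1:I, P2:I | bus: BusRdX,Flush
[4] P0: load  L0 | P0:E(80), P1:I, P2:I | bus: BusRd
[5] P0: store L4 := 66 | P0:M(66), P1:I, P2:I | bus: BusRdX
[6] P2: store L5 := 6 | P0:I, P1:I, P2:M(6) | bus: BusRdX
[7] P2: store L4 := 11 | P0:I, P1:I, P2:M(11) | bus: BusRdX,Flush
[8] P0: load  L0 | P0:E(80), P1:I, P2:I | bus: none
[9] P1: store L5 := 42 | P0:I, P1:M(42), P2:I | bus: BusRdX,Flush
[10] P0: load  L4 | P0:S(11), P1:I, P2:O(11) | bus: BusRd
[11] P2: load  L0 | P0:S(80), P1:I, P2:S(80) | bus: BusRd
[12] P0: store L1 := 18 | P0:M(18), P1:I, P2:I | bus: BusRdX
[13] P1: load  L3 | P0:O(58), P1:S(58), P2:I | bus: BusRd
[14] P2: load  L0 | P0:S(80), P1:I, P2:S(80) | bus: none
[15] P0: store L5 := 78 | P0:M(78), P1:I, P2:I | bus: BusRdX,Flush
[16] P2: load  L0 | P0:S(80), P1:I, P2:S(80) | bus: none
[17] P2: store L2 := 30 | P0:I, P1:I, P2:M(30) | bus: none
[18] P0: load  L0 | P0:S(80), P1:I, P2:S(80) | bus: none
[19] P2: store L5 := 52 | P0:I, P1:I, P2:M(52) | bus: BusRdX,Flush

memory[L1] = 10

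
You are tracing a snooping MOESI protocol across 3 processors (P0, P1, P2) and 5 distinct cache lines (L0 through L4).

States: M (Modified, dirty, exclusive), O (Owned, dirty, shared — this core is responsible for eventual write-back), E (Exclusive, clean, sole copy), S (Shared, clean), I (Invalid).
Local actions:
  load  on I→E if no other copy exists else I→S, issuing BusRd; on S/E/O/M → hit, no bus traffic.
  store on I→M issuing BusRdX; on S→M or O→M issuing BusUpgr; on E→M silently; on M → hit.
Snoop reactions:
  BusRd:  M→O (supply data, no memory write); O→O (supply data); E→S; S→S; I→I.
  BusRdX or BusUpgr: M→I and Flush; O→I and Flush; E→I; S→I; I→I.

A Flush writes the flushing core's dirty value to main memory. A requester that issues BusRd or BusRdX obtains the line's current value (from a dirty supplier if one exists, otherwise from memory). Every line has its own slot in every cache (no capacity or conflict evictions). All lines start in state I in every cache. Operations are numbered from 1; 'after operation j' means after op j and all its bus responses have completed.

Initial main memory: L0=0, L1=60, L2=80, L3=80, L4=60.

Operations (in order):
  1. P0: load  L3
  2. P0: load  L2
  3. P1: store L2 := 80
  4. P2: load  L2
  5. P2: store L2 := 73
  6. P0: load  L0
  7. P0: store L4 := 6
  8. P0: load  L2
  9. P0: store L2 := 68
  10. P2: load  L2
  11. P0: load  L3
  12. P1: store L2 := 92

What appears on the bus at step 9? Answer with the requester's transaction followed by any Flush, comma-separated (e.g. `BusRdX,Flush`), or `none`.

bus = BusUpgr,Flush

[1] P0: load  L3 | P0:E(80), P1:I, P2:I | bus: BusRd
[2] P0: load  L2 | P0:E(80), P1:I, P2:I | bus: BusRd
[3] P1: store L2 := 80 | P0:I, P1:M(80), P2:I | bus: BusRdX
[4] P2: load  L2 | P0:I, P1:O(80), P2:S(80) | bus: BusRd
[5] P2: store L2 := 73 | P0:I, P1:I, P2:M(73) | bus: BusUpgr,Flush
[6] P0: load  L0 | P0:E(0), P1:I, P2:I | bus: BusRd
[7] P0: store L4 := 6 | P0:M(6), P1:I, P2:I | bus: BusRdX
[8] P0: load  L2 | P0:S(73), P1:I, P2:O(73) | bus: BusRd
[9] P0: store L2 := 68 | P0:M(68), P1:I, P2:I | bus: BusUpgr,Flush
[10] P2: load  L2 | P0:O(68), P1:I, P2:S(68) | bus: BusRd
[11] P0: load  L3 | P0:E(80), P1:I, P2:I | bus: none
[12] P1: store L2 := 92 | P0:I, P1:M(92), P2:I | bus: BusRdX,Flush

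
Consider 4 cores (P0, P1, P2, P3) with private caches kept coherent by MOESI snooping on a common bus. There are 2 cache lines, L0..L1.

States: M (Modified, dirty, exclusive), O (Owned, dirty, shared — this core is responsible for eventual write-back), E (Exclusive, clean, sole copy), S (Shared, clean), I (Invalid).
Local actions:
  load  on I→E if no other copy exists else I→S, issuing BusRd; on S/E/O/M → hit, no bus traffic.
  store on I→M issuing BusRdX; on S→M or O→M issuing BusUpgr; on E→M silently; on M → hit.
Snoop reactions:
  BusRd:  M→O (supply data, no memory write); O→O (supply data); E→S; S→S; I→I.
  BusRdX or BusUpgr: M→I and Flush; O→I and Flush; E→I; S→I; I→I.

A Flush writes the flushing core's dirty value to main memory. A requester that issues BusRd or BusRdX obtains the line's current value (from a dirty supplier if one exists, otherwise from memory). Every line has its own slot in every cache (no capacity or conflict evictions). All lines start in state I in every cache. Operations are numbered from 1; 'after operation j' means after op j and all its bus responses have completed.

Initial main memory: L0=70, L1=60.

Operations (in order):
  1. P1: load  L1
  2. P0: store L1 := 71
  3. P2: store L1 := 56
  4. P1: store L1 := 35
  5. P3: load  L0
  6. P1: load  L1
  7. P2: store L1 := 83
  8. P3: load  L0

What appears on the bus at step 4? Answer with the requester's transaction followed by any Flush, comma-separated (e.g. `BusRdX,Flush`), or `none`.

step 1: P1: load  L1  ⟶  IEII  (L1)  txn=BusRd  M[L1]=60
step 2: P0: store L1 := 71  ⟶  MIII  (L1)  txn=BusRdX  M[L1]=60
step 3: P2: store L1 := 56  ⟶  IIMI  (L1)  txn=BusRdX+Flush  M[L1]=71
step 4: P1: store L1 := 35  ⟶  IMII  (L1)  txn=BusRdX+Flush  M[L1]=56
step 5: P3: load  L0  ⟶  IIIE  (L0)  txn=BusRd  M[L0]=70
step 6: P1: load  L1  ⟶  IMII  (L1)  txn=∅  M[L1]=56
step 7: P2: store L1 := 83  ⟶  IIMI  (L1)  txn=BusRdX+Flush  M[L1]=35
step 8: P3: load  L0  ⟶  IIIE  (L0)  txn=∅  M[L0]=70

bus = BusRdX,Flush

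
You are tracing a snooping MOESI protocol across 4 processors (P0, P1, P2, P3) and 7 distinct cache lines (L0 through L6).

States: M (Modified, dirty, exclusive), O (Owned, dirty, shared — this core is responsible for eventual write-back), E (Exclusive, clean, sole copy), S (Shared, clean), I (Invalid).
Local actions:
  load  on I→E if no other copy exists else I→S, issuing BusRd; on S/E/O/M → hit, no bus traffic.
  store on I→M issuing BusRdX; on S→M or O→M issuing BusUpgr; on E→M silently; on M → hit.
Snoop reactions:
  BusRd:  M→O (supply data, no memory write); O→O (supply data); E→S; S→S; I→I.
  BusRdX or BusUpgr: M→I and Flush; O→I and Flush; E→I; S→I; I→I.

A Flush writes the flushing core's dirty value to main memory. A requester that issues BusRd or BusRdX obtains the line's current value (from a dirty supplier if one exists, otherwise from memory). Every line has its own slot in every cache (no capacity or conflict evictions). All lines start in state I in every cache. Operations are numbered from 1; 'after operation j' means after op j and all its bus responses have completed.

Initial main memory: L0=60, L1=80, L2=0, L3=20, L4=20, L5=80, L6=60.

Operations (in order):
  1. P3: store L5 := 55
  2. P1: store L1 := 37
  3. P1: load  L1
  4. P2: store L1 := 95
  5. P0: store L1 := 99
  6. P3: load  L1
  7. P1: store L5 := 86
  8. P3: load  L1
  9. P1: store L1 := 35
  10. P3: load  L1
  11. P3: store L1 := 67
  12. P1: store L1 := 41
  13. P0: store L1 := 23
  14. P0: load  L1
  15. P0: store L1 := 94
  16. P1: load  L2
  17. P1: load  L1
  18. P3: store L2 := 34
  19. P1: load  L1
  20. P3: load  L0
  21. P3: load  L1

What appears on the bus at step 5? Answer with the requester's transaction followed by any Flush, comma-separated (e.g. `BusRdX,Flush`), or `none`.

1. P3: store L5 := 55  bus=[BusRdX]  L5: P0=I P1=I P2=I P3=M  mem[L5]=80
2. P1: store L1 := 37  bus=[BusRdX]  L1: P0=I P1=M P2=I P3=I  mem[L1]=80
3. P1: load  L1  bus=[-]  L1: P0=I P1=M P2=I P3=I  mem[L1]=80
4. P2: store L1 := 95  bus=[BusRdX,Flush]  L1: P0=I P1=I P2=M P3=I  mem[L1]=37
5. P0: store L1 := 99  bus=[BusRdX,Flush]  L1: P0=M P1=I P2=I P3=I  mem[L1]=95
6. P3: load  L1  bus=[BusRd]  L1: P0=O P1=I P2=I P3=S  mem[L1]=95
7. P1: store L5 := 86  bus=[BusRdX,Flush]  L5: P0=I P1=M P2=I P3=I  mem[L5]=55
8. P3: load  L1  bus=[-]  L1: P0=O P1=I P2=I P3=S  mem[L1]=95
9. P1: store L1 := 35  bus=[BusRdX,Flush]  L1: P0=I P1=M P2=I P3=I  mem[L1]=99
10. P3: load  L1  bus=[BusRd]  L1: P0=I P1=O P2=I P3=S  mem[L1]=99
11. P3: store L1 := 67  bus=[BusUpgr,Flush]  L1: P0=I P1=I P2=I P3=M  mem[L1]=35
12. P1: store L1 := 41  bus=[BusRdX,Flush]  L1: P0=I P1=M P2=I P3=I  mem[L1]=67
13. P0: store L1 := 23  bus=[BusRdX,Flush]  L1: P0=M P1=I P2=I P3=I  mem[L1]=41
14. P0: load  L1  bus=[-]  L1: P0=M P1=I P2=I P3=I  mem[L1]=41
15. P0: store L1 := 94  bus=[-]  L1: P0=M P1=I P2=I P3=I  mem[L1]=41
16. P1: load  L2  bus=[BusRd]  L2: P0=I P1=E P2=I P3=I  mem[L2]=0
17. P1: load  L1  bus=[BusRd]  L1: P0=O P1=S P2=I P3=I  mem[L1]=41
18. P3: store L2 := 34  bus=[BusRdX]  L2: P0=I P1=I P2=I P3=M  mem[L2]=0
19. P1: load  L1  bus=[-]  L1: P0=O P1=S P2=I P3=I  mem[L1]=41
20. P3: load  L0  bus=[BusRd]  L0: P0=I P1=I P2=I P3=E  mem[L0]=60
21. P3: load  L1  bus=[BusRd]  L1: P0=O P1=S P2=I P3=S  mem[L1]=41

bus = BusRdX,Flush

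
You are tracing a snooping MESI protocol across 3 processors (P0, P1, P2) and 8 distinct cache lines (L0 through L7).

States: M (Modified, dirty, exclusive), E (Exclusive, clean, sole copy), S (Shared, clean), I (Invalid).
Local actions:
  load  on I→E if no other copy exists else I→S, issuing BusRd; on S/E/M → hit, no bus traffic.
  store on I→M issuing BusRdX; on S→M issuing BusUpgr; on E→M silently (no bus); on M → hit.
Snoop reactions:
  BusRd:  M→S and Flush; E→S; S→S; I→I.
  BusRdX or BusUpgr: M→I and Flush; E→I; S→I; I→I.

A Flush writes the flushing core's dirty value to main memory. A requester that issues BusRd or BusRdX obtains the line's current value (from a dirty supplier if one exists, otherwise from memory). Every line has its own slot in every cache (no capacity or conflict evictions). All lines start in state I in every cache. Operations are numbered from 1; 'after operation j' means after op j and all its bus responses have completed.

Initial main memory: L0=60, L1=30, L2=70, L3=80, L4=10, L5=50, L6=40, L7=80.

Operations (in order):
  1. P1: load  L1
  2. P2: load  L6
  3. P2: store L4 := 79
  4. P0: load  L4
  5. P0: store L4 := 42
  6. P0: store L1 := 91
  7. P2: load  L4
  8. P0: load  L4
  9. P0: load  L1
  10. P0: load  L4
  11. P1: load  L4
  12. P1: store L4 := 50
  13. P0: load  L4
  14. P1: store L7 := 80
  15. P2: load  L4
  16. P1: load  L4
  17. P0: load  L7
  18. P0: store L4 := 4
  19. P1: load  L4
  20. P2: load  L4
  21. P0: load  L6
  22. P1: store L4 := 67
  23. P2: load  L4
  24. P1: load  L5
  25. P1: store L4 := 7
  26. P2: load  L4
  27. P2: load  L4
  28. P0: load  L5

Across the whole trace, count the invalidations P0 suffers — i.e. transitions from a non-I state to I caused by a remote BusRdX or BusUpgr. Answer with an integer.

  op1 P1: load  L1 → I/E/I on L1; bus BusRd; mem=30
  op2 P2: load  L6 → I/I/E on L6; bus BusRd; mem=40
  op3 P2: store L4 := 79 → I/I/M on L4; bus BusRdX; mem=10
  op4 P0: load  L4 → S/I/S on L4; bus BusRd Flush; mem=79
  op5 P0: store L4 := 42 → M/I/I on L4; bus BusUpgr; mem=79
  op6 P0: store L1 := 91 → M/I/I on L1; bus BusRdX; mem=30
  op7 P2: load  L4 → S/I/S on L4; bus BusRd Flush; mem=42
  op8 P0: load  L4 → S/I/S on L4; bus (none); mem=42
  op9 P0: load  L1 → M/I/I on L1; bus (none); mem=30
  op10 P0: load  L4 → S/I/S on L4; bus (none); mem=42
  op11 P1: load  L4 → S/S/S on L4; bus BusRd; mem=42
  op12 P1: store L4 := 50 → I/M/I on L4; bus BusUpgr; mem=42
  op13 P0: load  L4 → S/S/I on L4; bus BusRd Flush; mem=50
  op14 P1: store L7 := 80 → I/M/I on L7; bus BusRdX; mem=80
  op15 P2: load  L4 → S/S/S on L4; bus BusRd; mem=50
  op16 P1: load  L4 → S/S/S on L4; bus (none); mem=50
  op17 P0: load  L7 → S/S/I on L7; bus BusRd Flush; mem=80
  op18 P0: store L4 := 4 → M/I/I on L4; bus BusUpgr; mem=50
  op19 P1: load  L4 → S/S/I on L4; bus BusRd Flush; mem=4
  op20 P2: load  L4 → S/S/S on L4; bus BusRd; mem=4
  op21 P0: load  L6 → S/I/S on L6; bus BusRd; mem=40
  op22 P1: store L4 := 67 → I/M/I on L4; bus BusUpgr; mem=4
  op23 P2: load  L4 → I/S/S on L4; bus BusRd Flush; mem=67
  op24 P1: load  L5 → I/E/I on L5; bus BusRd; mem=50
  op25 P1: store L4 := 7 → I/M/I on L4; bus BusUpgr; mem=67
  op26 P2: load  L4 → I/S/S on L4; bus BusRd Flush; mem=7
  op27 P2: load  L4 → I/S/S on L4; bus (none); mem=7
  op28 P0: load  L5 → S/S/I on L5; bus BusRd; mem=50

invalidations = 2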